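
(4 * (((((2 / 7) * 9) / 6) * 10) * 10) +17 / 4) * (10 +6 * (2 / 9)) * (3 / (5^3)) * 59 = 4933757 / 1750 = 2819.29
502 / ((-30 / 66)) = -5522 / 5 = -1104.40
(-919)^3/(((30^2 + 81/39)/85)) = -857647472695/11727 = -73134431.03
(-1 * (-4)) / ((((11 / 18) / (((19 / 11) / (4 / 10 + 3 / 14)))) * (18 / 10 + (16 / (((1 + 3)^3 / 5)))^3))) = 4.90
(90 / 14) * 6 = 270 / 7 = 38.57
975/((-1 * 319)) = -975/319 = -3.06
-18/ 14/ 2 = -9/ 14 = -0.64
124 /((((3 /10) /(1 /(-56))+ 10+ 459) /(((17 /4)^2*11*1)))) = 28985 /532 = 54.48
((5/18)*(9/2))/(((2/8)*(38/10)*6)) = 25/114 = 0.22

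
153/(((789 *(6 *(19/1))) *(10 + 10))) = 17/199880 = 0.00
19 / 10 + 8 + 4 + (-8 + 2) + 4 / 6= 257 / 30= 8.57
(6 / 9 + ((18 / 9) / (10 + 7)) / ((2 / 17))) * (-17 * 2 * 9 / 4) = -255 / 2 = -127.50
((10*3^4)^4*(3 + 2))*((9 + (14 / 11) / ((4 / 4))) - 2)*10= 1958625805500000 / 11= 178056891409090.91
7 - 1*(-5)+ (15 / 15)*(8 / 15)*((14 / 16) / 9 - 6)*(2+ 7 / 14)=223 / 54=4.13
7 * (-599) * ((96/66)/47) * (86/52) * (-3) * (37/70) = 11436108/33605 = 340.31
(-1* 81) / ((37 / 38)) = -3078 / 37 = -83.19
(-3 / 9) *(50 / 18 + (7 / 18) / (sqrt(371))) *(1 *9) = -25 / 3-sqrt(371) / 318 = -8.39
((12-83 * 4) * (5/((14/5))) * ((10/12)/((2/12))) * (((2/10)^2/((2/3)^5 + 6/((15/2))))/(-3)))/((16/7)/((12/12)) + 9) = 81000/22357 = 3.62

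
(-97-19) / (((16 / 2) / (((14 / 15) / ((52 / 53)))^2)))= -3991589 / 304200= -13.12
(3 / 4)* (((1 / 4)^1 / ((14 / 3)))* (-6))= -27 / 112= -0.24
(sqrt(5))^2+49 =54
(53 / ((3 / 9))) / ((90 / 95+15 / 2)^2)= 76532 / 34347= 2.23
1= 1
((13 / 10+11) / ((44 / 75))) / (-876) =-615 / 25696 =-0.02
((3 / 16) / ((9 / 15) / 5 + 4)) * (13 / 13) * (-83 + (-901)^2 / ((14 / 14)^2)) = 30439425 / 824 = 36941.05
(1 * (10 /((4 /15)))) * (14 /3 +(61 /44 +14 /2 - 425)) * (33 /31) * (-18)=36704475 /124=296003.83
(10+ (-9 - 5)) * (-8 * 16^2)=8192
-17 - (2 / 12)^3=-3673 / 216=-17.00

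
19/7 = 2.71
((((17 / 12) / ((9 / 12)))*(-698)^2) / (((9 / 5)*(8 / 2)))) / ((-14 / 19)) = -196708615 / 1134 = -173464.39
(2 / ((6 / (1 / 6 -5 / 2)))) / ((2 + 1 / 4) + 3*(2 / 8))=-7 / 27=-0.26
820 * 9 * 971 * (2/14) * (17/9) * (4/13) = 594977.58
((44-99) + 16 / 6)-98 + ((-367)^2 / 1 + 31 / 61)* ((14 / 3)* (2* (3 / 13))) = 689791397 / 2379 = 289950.15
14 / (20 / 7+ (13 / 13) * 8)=49 / 38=1.29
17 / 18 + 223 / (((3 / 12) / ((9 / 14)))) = 72371 / 126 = 574.37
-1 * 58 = -58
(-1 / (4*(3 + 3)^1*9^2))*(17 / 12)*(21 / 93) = -119 / 723168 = -0.00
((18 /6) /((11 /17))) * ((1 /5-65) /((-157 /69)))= 1140156 /8635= 132.04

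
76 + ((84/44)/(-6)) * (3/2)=3323/44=75.52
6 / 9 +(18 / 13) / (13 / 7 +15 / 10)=1978 / 1833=1.08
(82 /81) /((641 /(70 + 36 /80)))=57769 /519210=0.11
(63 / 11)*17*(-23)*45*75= -83136375 / 11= -7557852.27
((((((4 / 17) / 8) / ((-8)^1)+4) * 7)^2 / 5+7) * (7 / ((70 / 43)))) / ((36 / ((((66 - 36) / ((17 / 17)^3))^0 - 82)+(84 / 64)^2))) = -1173011223153 / 757596160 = -1548.33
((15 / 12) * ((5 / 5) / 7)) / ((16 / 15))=75 / 448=0.17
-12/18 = -2/3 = -0.67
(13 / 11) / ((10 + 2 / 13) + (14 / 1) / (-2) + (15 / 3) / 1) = 0.14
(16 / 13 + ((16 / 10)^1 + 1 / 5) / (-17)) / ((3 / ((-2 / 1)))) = -2486 / 3315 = -0.75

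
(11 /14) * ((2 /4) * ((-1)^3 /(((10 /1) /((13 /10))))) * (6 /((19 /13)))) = -5577 /26600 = -0.21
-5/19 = -0.26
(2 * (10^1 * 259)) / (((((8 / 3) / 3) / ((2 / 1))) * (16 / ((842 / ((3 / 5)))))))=8177925 / 8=1022240.62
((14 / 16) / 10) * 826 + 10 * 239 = 98491 / 40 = 2462.28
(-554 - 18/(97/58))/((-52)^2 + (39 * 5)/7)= -29498/142687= -0.21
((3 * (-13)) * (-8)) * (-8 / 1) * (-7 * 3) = 52416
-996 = -996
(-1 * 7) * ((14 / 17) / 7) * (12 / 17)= -168 / 289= -0.58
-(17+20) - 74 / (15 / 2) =-703 / 15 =-46.87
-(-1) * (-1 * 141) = -141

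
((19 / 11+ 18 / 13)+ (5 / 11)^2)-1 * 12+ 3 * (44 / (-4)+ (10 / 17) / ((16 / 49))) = -7760685 / 213928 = -36.28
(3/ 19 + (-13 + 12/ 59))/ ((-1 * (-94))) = -7084/ 52687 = -0.13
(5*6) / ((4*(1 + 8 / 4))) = 5 / 2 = 2.50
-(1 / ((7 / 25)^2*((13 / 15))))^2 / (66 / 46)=-673828125 / 4463459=-150.97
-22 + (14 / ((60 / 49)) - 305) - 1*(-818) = 15073 / 30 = 502.43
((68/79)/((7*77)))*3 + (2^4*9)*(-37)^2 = 8394248220/42581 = 197136.00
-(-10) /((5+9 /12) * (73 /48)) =1920 /1679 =1.14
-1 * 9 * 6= -54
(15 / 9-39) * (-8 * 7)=6272 / 3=2090.67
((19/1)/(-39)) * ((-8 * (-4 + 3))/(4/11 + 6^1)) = -836/1365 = -0.61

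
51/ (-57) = -17/ 19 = -0.89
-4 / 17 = -0.24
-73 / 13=-5.62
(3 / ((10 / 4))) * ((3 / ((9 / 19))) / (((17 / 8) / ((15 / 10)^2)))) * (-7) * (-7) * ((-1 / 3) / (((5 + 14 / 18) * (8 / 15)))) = -75411 / 1768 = -42.65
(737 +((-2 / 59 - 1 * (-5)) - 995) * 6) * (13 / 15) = -3990857 / 885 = -4509.44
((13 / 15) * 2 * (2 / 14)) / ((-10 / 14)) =-26 / 75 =-0.35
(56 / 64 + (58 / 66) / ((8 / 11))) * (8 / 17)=50 / 51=0.98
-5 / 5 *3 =-3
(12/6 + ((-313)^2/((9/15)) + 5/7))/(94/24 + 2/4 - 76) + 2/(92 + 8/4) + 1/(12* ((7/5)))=-7735486811/3391332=-2280.96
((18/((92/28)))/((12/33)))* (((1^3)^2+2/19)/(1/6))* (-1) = -43659/437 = -99.91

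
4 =4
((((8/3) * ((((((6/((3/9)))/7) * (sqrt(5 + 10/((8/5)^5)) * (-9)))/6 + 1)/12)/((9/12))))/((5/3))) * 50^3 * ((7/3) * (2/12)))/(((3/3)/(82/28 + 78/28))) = -415382.09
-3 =-3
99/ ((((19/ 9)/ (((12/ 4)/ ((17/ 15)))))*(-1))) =-40095/ 323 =-124.13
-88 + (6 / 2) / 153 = -4487 / 51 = -87.98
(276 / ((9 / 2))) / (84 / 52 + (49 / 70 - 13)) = -23920 / 4167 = -5.74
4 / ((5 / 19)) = 76 / 5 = 15.20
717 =717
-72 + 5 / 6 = -427 / 6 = -71.17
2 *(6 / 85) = 12 / 85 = 0.14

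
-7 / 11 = -0.64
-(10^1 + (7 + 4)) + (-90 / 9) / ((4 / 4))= -31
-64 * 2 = -128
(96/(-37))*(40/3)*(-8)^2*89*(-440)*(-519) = -1664945356800/37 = -44998523156.76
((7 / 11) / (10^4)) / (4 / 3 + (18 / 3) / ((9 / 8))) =21 / 2200000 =0.00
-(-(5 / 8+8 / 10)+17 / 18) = 173 / 360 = 0.48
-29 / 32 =-0.91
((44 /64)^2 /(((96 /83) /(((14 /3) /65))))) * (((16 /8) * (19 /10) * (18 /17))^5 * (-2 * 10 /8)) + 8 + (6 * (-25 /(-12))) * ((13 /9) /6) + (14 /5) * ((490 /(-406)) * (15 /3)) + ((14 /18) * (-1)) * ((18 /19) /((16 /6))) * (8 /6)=-18365106241525084603 /219681410925600000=-83.60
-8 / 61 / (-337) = 8 / 20557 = 0.00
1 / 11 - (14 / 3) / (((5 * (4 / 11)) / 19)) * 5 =-16087 / 66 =-243.74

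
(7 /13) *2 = 14 /13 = 1.08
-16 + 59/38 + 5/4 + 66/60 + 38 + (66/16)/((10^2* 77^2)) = 212215137/8192800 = 25.90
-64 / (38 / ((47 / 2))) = -752 / 19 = -39.58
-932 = -932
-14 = -14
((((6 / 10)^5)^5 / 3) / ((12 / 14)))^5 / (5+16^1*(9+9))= 124289514858690721618988944010567620999040785481599438457949 / 22042870066619535349429747545991550950455616520590185203332111996132880449295043945312500000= 0.00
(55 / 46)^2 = 3025 / 2116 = 1.43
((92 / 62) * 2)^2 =8464 / 961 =8.81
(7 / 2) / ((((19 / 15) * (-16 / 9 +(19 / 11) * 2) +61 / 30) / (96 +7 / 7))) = 81.66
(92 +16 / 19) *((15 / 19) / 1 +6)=630.35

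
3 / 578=0.01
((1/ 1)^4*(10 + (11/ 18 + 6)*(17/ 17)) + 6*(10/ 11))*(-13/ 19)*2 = -56797/ 1881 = -30.20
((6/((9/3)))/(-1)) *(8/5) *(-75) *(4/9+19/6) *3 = 2600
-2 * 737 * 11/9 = -16214/9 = -1801.56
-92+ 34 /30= -1363 /15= -90.87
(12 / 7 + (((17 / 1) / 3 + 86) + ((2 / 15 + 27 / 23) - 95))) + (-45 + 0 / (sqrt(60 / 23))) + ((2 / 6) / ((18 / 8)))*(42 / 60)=-982598 / 21735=-45.21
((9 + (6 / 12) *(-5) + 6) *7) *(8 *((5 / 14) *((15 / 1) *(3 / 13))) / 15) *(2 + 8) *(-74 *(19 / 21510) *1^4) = -351500 / 9321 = -37.71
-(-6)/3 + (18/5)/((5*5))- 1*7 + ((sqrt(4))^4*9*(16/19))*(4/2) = 564467/2375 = 237.67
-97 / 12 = -8.08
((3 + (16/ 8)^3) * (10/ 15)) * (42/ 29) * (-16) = -4928/ 29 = -169.93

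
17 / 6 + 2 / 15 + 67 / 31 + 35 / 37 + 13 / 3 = 119371 / 11470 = 10.41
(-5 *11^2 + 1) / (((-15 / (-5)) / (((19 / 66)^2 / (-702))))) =54511 / 2293434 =0.02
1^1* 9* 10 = 90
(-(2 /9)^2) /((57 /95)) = -0.08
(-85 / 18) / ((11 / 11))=-85 / 18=-4.72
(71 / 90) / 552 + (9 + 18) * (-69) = -1863.00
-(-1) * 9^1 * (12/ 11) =108/ 11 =9.82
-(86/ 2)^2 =-1849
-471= -471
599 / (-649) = -599 / 649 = -0.92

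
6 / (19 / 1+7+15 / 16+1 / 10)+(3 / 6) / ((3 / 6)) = 881 / 721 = 1.22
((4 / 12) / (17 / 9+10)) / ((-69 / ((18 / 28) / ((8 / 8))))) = -9 / 34454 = -0.00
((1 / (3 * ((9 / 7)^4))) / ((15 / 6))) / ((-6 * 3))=-2401 / 885735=-0.00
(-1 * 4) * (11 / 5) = -44 / 5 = -8.80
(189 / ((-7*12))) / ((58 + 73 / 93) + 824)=-837 / 328396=-0.00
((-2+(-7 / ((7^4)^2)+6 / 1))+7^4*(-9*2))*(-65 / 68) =2313258168195 / 56000924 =41307.50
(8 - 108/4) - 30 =-49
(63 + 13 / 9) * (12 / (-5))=-464 / 3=-154.67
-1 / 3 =-0.33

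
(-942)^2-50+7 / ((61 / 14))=54126252 / 61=887315.61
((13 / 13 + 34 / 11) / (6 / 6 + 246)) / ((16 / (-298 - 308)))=-13635 / 21736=-0.63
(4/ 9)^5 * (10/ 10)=1024/ 59049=0.02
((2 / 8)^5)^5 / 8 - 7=-63050394783186943 / 9007199254740992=-7.00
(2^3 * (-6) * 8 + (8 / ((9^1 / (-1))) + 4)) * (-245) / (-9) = -10368.64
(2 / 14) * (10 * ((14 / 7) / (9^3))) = 20 / 5103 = 0.00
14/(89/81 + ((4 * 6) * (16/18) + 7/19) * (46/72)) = 86184/92117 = 0.94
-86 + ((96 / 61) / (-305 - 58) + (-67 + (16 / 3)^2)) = -8274389 / 66429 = -124.56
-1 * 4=-4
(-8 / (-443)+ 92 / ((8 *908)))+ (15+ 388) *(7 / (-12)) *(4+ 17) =-3971531417 / 804488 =-4936.72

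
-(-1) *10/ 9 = 10/ 9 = 1.11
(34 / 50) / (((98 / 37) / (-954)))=-300033 / 1225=-244.92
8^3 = 512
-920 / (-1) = 920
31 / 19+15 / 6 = 157 / 38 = 4.13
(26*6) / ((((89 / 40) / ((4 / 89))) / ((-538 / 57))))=-4476160 / 150499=-29.74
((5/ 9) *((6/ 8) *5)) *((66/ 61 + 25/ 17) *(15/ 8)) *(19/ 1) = 6286625/ 33184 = 189.45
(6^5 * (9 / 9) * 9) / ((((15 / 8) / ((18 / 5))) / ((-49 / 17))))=-164602368 / 425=-387299.69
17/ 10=1.70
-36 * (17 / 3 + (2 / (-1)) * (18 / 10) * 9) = 4812 / 5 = 962.40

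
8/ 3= 2.67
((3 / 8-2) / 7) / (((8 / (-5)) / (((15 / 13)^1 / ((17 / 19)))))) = 1425 / 7616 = 0.19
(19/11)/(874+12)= 19/9746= 0.00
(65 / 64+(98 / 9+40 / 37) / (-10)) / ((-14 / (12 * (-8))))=-2761 / 2220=-1.24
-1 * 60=-60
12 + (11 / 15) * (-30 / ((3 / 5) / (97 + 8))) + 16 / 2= -3830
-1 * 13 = -13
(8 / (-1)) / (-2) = 4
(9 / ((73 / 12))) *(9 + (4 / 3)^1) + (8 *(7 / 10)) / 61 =342424 / 22265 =15.38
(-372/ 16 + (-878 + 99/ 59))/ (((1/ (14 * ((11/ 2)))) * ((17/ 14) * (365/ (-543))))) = 62135034423/ 732190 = 84861.90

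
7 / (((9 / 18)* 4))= 7 / 2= 3.50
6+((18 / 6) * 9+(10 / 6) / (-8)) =787 / 24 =32.79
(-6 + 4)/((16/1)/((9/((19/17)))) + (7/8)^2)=-19584/26953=-0.73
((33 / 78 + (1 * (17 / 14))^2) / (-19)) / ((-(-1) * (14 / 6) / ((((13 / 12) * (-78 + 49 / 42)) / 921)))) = 2228935 / 576207072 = 0.00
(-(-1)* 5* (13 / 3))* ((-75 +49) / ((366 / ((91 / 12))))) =-76895 / 6588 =-11.67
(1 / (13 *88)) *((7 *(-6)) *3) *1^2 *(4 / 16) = -63 / 2288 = -0.03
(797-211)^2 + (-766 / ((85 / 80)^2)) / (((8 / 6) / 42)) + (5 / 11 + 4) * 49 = 1024402509 / 3179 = 322240.49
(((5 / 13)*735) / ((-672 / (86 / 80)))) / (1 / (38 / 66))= -0.26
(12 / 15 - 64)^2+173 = 104181 / 25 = 4167.24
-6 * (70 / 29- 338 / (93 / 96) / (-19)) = -2129364 / 17081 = -124.66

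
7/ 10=0.70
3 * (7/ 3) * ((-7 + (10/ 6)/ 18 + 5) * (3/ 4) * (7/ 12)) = -5047/ 864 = -5.84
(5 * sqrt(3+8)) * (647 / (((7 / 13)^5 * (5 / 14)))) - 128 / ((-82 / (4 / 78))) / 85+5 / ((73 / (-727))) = -494041681 / 9921795+480453142 * sqrt(11) / 2401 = 663624.84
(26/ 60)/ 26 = 1/ 60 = 0.02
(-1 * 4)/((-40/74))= 37/5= 7.40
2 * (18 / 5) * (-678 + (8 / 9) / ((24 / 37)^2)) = -87595 / 18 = -4866.39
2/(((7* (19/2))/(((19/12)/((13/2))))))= 2/273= 0.01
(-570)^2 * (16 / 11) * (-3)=-15595200 / 11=-1417745.45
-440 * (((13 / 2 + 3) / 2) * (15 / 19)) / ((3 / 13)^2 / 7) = -650650 / 3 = -216883.33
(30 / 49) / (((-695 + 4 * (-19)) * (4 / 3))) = -15 / 25186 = -0.00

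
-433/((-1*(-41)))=-433/41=-10.56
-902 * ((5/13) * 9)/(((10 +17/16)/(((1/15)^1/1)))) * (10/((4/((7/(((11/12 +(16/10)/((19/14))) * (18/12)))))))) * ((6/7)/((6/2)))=-54841600/1832363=-29.93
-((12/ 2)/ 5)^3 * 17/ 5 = -3672/ 625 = -5.88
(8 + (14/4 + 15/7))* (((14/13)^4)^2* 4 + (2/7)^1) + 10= 4501772556745/39970805329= 112.63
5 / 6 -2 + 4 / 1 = 17 / 6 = 2.83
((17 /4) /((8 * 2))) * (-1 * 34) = -289 /32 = -9.03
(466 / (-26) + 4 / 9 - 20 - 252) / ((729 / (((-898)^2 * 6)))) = -54624194152 / 28431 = -1921289.94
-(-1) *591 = 591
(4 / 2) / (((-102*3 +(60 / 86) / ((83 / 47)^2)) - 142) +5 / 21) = -12441534 / 2784030811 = -0.00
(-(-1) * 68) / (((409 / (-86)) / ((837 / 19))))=-4894776 / 7771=-629.88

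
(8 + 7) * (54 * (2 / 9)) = 180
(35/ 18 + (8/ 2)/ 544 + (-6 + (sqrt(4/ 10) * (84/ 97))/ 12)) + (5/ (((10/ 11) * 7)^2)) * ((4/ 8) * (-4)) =-1288027/ 299880 + 7 * sqrt(10)/ 485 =-4.25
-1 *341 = -341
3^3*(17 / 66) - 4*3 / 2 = 21 / 22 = 0.95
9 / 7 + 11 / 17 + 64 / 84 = 962 / 357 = 2.69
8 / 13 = 0.62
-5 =-5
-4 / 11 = -0.36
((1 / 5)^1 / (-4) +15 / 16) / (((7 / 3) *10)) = 213 / 5600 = 0.04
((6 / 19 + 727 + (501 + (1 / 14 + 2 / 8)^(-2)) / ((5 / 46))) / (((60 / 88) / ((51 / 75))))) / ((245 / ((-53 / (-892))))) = 82756265251 / 63062448750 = 1.31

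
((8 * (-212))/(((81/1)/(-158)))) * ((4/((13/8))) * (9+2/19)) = 1483470848/20007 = 74147.59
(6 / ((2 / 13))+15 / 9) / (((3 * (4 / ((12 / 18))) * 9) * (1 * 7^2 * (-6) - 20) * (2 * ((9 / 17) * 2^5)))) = -1037 / 43949952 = -0.00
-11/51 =-0.22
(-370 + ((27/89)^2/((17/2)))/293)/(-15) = 14598163912/591817515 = 24.67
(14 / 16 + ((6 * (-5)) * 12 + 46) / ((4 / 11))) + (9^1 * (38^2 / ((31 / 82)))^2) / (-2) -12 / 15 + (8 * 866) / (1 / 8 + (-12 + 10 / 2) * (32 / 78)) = -2162906838939329 / 32943080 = -65655877.92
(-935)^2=874225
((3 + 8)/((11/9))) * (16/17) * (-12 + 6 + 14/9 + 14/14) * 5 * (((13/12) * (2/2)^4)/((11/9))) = -24180/187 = -129.30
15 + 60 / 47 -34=-833 / 47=-17.72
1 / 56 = 0.02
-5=-5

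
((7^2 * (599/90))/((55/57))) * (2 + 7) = 1673007/550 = 3041.83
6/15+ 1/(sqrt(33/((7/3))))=sqrt(77)/33+ 2/5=0.67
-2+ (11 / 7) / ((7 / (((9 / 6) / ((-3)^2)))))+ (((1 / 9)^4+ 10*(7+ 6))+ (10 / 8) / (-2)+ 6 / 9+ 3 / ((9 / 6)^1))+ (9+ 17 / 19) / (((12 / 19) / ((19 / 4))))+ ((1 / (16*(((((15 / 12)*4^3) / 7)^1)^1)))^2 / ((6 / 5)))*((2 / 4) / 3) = 86170906080569 / 421382062080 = 204.50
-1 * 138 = -138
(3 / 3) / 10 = 1 / 10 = 0.10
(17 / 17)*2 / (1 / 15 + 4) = 0.49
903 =903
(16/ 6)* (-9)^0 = 8/ 3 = 2.67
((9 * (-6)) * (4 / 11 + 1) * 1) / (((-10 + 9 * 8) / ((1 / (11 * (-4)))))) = 0.03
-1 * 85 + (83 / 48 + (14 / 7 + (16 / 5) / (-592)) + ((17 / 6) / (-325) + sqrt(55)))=-46917677 / 577200 + sqrt(55)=-73.87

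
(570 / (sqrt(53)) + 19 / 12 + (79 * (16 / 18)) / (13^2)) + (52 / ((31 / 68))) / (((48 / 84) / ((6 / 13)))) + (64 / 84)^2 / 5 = 570 * sqrt(53) / 53 + 4354824011 / 46207980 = 172.54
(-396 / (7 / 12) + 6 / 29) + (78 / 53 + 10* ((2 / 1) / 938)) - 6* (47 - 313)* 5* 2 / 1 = 1573811866 / 102979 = 15282.84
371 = 371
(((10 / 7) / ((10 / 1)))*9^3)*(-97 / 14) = -70713 / 98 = -721.56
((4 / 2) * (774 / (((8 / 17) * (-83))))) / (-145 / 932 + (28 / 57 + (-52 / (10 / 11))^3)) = 21843924750 / 103149275254927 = 0.00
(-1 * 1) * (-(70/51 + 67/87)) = 3169/1479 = 2.14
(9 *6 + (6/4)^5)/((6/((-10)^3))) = -82125/8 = -10265.62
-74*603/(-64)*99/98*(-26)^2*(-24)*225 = -251967605175/98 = -2571098011.99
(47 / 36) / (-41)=-47 / 1476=-0.03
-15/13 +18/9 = 11/13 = 0.85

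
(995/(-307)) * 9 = -8955/307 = -29.17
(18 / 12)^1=3 / 2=1.50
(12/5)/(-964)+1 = 1202/1205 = 1.00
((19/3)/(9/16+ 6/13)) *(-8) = -31616/639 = -49.48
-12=-12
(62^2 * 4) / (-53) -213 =-26665 / 53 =-503.11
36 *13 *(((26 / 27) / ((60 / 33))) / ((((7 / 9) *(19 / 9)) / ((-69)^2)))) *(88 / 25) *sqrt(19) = 42058521648 *sqrt(19) / 16625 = 11027298.98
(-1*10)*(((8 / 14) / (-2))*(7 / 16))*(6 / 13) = 15 / 26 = 0.58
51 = 51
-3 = -3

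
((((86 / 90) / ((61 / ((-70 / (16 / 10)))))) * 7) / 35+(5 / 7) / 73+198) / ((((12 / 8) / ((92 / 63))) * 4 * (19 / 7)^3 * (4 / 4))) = 35749093177 / 14843959722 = 2.41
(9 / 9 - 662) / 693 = -661 / 693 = -0.95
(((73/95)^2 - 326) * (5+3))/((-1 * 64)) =2936821/72200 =40.68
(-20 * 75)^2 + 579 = 2250579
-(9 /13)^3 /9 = -81 /2197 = -0.04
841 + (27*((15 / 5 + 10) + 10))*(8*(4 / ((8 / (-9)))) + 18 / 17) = -354577 / 17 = -20857.47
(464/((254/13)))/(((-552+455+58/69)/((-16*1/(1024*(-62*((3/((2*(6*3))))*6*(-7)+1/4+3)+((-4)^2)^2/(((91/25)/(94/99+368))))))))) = 1154439/7767478015940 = 0.00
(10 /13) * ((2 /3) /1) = 20 /39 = 0.51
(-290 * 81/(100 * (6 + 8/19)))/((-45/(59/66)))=97527/134200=0.73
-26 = -26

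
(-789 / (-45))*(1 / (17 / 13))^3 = 577811 / 73695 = 7.84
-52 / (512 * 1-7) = -52 / 505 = -0.10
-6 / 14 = -3 / 7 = -0.43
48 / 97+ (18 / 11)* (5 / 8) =6477 / 4268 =1.52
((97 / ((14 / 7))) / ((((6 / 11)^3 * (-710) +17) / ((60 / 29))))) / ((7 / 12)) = -46478520 / 26538799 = -1.75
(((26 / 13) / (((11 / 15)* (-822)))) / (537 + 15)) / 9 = -5 / 7486776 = -0.00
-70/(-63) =10/9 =1.11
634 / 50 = 317 / 25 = 12.68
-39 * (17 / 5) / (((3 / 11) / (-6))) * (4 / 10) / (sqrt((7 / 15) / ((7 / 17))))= 1716 * sqrt(255) / 25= 1096.09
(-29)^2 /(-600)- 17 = -11041 /600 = -18.40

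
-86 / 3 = -28.67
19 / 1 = 19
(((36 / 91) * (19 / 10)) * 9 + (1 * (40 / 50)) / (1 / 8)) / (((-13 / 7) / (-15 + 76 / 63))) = 1041062 / 10647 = 97.78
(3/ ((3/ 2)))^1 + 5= 7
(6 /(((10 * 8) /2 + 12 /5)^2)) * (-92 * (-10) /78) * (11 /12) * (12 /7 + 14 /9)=3257375 /27606852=0.12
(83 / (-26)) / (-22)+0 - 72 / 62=-18019 / 17732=-1.02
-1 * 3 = -3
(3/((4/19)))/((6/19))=361/8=45.12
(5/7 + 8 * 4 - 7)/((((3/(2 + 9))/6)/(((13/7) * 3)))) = 154440/49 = 3151.84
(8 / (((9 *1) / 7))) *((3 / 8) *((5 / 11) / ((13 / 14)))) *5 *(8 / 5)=3920 / 429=9.14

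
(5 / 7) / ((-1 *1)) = -5 / 7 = -0.71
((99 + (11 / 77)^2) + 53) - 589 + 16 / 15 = -320396 / 735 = -435.91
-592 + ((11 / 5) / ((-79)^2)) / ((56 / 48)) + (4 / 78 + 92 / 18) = -14997739378 / 25556895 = -586.84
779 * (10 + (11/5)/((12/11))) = 561659/60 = 9360.98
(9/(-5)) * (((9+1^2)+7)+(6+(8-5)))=-234/5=-46.80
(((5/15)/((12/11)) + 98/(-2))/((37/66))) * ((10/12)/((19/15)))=-482075/8436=-57.14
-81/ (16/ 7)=-567/ 16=-35.44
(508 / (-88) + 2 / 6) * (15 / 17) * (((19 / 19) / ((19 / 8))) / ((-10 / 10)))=7180 / 3553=2.02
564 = 564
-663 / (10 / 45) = -5967 / 2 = -2983.50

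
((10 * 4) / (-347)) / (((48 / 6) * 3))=-5 / 1041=-0.00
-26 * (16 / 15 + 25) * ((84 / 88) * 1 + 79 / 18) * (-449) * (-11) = -2414638486 / 135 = -17886211.01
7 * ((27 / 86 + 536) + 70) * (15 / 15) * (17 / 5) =6205017 / 430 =14430.27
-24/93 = -8/31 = -0.26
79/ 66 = 1.20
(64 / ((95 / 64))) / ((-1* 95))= -4096 / 9025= -0.45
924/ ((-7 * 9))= -44/ 3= -14.67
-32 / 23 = -1.39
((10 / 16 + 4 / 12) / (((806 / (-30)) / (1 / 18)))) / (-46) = 5 / 116064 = 0.00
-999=-999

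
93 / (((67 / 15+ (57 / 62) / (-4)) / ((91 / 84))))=374790 / 15761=23.78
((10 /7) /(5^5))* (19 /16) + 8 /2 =4.00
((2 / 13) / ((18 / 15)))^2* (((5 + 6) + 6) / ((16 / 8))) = 425 / 3042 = 0.14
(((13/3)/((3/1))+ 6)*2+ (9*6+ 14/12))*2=1261/9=140.11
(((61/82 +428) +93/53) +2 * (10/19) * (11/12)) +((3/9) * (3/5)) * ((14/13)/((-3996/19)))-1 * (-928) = 3644680027477/2680971345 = 1359.46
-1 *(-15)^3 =3375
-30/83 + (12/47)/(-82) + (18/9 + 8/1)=1541102/159941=9.64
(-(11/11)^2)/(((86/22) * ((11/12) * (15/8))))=-32/215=-0.15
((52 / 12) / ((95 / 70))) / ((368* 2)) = 91 / 20976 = 0.00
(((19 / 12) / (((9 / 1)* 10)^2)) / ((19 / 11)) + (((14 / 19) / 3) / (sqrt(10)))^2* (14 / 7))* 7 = 2991317 / 35089200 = 0.09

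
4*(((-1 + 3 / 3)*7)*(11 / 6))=0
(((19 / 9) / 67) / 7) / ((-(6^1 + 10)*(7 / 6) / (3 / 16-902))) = 274151 / 1260672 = 0.22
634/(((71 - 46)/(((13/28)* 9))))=37089/350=105.97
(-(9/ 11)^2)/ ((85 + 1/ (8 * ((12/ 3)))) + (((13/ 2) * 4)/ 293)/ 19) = -14429664/ 1832985319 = -0.01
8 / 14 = 4 / 7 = 0.57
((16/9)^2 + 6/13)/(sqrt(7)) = 3814*sqrt(7)/7371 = 1.37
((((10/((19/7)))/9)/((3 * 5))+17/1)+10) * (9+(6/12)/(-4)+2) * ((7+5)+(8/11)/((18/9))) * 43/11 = 293924135/20691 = 14205.41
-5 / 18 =-0.28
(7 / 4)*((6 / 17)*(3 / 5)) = 63 / 170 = 0.37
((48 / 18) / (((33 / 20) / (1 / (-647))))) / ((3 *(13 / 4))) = -640 / 2498067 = -0.00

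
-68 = -68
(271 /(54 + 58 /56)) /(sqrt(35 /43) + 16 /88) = -7178248 /6261083 + 918148 * sqrt(1505) /6261083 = 4.54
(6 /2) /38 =0.08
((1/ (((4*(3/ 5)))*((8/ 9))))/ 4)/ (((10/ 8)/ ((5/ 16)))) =15/ 512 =0.03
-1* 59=-59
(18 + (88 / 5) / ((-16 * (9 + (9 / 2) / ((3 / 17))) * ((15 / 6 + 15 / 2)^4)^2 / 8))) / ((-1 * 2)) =-77624999989 / 8625000000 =-9.00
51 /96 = 17 /32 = 0.53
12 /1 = 12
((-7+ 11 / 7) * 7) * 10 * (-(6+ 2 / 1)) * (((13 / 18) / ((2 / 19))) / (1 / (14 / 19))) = 15368.89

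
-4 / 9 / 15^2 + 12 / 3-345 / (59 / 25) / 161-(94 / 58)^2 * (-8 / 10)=3651327133 / 703349325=5.19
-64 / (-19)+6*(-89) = -10082 / 19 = -530.63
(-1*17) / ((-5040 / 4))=17 / 1260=0.01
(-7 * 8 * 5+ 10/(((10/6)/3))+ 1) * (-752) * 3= 588816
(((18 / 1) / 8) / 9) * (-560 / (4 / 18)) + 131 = -499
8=8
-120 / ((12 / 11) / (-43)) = 4730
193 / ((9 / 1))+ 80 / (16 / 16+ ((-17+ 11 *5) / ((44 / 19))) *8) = 19249 / 873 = 22.05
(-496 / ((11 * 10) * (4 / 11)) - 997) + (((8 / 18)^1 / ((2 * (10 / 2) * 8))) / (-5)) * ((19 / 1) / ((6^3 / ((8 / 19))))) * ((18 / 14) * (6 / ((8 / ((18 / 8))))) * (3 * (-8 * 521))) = -1411597 / 1400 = -1008.28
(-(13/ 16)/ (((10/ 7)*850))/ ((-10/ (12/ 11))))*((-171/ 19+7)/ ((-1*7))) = 0.00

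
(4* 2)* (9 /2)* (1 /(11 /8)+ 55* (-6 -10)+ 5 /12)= -348027 /11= -31638.82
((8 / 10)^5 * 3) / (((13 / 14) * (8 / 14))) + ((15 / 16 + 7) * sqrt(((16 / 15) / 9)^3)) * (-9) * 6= 75264 / 40625-1016 * sqrt(15) / 225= -15.64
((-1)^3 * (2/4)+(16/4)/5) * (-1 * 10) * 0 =0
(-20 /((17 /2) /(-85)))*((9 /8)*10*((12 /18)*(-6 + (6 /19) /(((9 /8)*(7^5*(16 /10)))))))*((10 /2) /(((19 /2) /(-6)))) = 172439520000 /6067327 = 28421.00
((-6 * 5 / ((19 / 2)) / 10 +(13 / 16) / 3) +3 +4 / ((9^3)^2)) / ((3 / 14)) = 3341886667 / 242337096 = 13.79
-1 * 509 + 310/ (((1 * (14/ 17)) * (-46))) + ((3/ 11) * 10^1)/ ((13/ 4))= -23775579/ 46046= -516.34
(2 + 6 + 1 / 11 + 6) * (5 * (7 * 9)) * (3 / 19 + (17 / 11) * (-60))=-944617275 / 2299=-410881.81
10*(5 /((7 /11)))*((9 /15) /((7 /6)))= 40.41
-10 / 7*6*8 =-480 / 7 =-68.57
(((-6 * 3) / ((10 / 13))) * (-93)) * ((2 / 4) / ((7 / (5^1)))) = 10881 / 14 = 777.21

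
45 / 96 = 15 / 32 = 0.47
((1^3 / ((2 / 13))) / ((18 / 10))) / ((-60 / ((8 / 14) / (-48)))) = 13 / 18144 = 0.00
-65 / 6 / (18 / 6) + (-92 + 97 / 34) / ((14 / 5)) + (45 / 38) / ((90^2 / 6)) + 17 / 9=-975577 / 29070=-33.56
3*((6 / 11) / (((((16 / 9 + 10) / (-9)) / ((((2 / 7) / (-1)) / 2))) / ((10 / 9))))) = 810 / 4081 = 0.20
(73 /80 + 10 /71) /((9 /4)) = 5983 /12780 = 0.47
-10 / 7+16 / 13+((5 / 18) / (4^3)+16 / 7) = 219335 / 104832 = 2.09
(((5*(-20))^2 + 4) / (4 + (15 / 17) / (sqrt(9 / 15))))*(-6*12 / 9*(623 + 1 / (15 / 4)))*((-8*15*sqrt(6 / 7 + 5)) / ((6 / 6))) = -508789034240*sqrt(4305) / 29743 + 6919530865664*sqrt(287) / 29743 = 2818860469.09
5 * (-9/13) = -3.46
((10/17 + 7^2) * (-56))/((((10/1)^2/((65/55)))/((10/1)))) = -306852/935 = -328.18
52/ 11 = 4.73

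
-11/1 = -11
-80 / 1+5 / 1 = -75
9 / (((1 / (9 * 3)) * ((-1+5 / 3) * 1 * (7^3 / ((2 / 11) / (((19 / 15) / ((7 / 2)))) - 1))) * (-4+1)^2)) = -4212 / 71687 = -0.06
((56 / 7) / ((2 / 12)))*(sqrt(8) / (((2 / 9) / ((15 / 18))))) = 360*sqrt(2) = 509.12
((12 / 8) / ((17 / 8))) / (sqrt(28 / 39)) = 6 * sqrt(273) / 119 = 0.83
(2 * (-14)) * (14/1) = -392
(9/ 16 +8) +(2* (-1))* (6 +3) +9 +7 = 105/ 16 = 6.56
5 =5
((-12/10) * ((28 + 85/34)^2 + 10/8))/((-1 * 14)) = 5589/70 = 79.84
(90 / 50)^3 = 729 / 125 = 5.83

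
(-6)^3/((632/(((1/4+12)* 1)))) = -1323/316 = -4.19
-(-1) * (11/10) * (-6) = -33/5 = -6.60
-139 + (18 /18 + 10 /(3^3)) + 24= -3068 /27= -113.63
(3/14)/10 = 3/140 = 0.02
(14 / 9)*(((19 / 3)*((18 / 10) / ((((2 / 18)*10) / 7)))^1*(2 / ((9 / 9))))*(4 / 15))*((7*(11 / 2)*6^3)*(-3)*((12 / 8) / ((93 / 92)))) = -8547384384 / 3875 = -2205776.62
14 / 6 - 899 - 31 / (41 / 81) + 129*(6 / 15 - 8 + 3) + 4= -951596 / 615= -1547.31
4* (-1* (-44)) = 176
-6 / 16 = -3 / 8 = -0.38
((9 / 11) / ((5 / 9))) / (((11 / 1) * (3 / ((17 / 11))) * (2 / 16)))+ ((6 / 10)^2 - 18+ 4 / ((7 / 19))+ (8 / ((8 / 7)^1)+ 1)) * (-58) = -16314654 / 232925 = -70.04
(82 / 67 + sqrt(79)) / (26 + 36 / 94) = 1927 / 41540 + 47 * sqrt(79) / 1240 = 0.38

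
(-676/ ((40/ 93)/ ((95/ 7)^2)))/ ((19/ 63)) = -959859.64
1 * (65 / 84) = 65 / 84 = 0.77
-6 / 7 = -0.86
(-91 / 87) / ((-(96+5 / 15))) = 91 / 8381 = 0.01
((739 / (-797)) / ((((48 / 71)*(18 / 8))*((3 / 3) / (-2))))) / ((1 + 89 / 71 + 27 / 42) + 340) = 26077093 / 7334514441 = 0.00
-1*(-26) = 26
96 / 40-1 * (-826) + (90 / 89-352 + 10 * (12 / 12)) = 216898 / 445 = 487.41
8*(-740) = -5920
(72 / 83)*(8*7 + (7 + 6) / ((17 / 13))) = 80712 / 1411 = 57.20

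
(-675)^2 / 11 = 455625 / 11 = 41420.45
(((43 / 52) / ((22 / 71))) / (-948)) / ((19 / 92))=-70219 / 5151432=-0.01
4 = 4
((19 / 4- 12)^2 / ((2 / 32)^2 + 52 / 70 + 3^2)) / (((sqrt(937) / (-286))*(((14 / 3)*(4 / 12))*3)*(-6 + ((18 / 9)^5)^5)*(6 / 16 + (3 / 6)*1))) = -115452480*sqrt(937) / 9610055201791177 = -0.00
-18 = -18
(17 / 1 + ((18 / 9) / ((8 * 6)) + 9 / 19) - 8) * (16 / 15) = 8678 / 855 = 10.15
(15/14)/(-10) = -3/28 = -0.11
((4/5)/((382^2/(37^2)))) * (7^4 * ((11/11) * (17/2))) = 55878473/364810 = 153.17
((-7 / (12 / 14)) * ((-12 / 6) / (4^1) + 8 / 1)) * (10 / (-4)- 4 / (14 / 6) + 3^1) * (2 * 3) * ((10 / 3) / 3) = 2975 / 6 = 495.83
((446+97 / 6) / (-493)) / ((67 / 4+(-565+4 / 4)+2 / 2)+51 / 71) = 393766 / 229142949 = 0.00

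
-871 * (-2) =1742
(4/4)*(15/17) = 0.88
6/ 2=3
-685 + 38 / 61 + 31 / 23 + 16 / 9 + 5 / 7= -60151999 / 88389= -680.54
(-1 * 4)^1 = -4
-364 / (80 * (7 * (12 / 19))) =-247 / 240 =-1.03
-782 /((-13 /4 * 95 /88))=275264 /1235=222.89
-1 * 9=-9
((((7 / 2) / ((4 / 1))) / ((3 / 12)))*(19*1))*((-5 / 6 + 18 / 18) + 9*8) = 4799.08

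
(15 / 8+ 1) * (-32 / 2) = -46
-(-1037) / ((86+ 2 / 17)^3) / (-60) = -83521 / 3086346240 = -0.00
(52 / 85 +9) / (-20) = -817 / 1700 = -0.48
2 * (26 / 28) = 13 / 7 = 1.86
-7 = -7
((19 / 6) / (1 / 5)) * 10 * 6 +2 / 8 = 3801 / 4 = 950.25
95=95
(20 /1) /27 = 20 /27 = 0.74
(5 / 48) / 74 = 5 / 3552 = 0.00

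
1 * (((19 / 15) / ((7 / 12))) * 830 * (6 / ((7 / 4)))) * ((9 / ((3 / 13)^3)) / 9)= 221738816 / 441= 502809.11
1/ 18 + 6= 109/ 18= 6.06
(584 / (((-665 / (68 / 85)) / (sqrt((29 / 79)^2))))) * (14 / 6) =-67744 / 112575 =-0.60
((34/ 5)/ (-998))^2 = 289/ 6225025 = 0.00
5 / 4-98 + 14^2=397 / 4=99.25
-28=-28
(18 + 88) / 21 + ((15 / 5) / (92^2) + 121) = 22404271 / 177744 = 126.05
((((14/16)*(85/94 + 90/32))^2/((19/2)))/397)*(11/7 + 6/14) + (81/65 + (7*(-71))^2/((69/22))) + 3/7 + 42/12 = 168762205332742149851/2142694520279040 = 78761.67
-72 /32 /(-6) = 3 /8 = 0.38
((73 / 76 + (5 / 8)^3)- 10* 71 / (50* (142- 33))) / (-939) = -0.00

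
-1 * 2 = -2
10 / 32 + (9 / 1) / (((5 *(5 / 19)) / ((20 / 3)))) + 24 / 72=11099 / 240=46.25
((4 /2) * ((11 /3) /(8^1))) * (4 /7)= 11 /21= 0.52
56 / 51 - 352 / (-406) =20344 / 10353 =1.97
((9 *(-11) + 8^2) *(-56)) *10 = 19600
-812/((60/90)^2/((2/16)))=-1827/8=-228.38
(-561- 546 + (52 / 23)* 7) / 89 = -25097 / 2047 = -12.26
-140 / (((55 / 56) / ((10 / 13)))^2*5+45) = -351232 / 133345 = -2.63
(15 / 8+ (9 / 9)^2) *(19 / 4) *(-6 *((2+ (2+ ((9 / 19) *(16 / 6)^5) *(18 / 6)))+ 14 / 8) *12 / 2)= -3105115 / 32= -97034.84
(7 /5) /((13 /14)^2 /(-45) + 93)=12348 /820091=0.02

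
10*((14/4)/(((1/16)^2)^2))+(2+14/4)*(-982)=2288359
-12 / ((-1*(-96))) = -1 / 8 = -0.12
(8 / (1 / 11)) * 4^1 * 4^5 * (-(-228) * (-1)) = -82182144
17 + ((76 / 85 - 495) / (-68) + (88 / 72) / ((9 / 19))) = 12568999 / 468180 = 26.85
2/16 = 1/8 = 0.12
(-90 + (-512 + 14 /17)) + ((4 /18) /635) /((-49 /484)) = -2861974156 /4760595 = -601.18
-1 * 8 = -8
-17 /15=-1.13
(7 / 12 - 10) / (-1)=113 / 12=9.42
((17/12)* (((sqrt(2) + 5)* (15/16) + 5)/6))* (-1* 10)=-13175/576 - 425* sqrt(2)/192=-26.00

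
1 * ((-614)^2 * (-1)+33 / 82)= -30913639 / 82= -376995.60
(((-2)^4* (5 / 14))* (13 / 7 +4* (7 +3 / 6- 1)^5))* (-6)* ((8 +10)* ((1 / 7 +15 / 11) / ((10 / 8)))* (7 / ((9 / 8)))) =-115776760320 / 539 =-214799184.27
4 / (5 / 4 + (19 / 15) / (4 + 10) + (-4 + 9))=0.63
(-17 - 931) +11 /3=-2833 /3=-944.33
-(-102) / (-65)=-102 / 65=-1.57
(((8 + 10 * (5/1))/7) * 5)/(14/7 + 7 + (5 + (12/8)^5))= 9280/4837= 1.92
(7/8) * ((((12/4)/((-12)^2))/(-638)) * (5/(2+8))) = -7/489984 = -0.00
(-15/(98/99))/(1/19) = -28215/98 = -287.91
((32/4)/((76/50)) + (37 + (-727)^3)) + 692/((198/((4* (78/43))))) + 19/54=-186471153461227/485298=-384240515.03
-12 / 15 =-4 / 5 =-0.80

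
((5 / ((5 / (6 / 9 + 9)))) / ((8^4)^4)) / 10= 0.00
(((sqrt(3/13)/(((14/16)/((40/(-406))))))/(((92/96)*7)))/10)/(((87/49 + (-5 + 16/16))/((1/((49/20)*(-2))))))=-3840*sqrt(39)/324182677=-0.00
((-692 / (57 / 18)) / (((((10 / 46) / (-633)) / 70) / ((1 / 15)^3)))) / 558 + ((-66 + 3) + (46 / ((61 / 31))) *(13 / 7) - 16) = -10129986697 / 848822625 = -11.93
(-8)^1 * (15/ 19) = -120/ 19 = -6.32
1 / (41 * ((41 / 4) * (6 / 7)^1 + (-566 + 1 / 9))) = -126 / 2877995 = -0.00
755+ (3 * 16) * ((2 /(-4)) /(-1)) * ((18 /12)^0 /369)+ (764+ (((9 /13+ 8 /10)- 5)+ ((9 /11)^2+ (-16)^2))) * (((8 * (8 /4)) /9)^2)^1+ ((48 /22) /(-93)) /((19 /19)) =1071454981199 /269903205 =3969.77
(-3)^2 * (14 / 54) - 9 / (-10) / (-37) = 2563 / 1110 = 2.31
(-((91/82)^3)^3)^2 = 183123913839120657539940631629904921/28096313679552652078311871485313024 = 6.52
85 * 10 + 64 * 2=978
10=10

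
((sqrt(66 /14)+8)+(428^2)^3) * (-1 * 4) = -24587966084694048 - 4 * sqrt(231) /7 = -24587966084694056.68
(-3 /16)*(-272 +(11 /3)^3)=6013 /144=41.76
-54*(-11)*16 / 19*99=940896 / 19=49520.84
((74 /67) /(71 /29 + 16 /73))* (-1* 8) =-1253264 /378349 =-3.31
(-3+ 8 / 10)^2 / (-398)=-121 / 9950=-0.01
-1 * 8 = -8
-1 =-1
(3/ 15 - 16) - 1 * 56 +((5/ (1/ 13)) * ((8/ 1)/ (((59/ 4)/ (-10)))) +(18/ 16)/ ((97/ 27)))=-97068771/ 228920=-424.03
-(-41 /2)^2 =-1681 /4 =-420.25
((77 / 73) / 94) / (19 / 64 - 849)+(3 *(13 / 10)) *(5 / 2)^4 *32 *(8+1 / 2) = 15444719832697 / 372723254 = 41437.50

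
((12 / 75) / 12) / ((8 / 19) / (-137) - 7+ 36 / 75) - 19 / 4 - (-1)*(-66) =-360401573 / 5093868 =-70.75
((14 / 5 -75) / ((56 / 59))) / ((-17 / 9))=191691 / 4760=40.27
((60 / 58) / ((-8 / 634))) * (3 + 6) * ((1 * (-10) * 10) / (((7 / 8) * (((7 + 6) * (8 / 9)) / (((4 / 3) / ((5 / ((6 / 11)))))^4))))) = 631037952 / 193187995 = 3.27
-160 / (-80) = 2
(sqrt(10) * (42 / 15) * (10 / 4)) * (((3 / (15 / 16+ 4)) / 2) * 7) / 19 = 1176 * sqrt(10) / 1501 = 2.48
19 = 19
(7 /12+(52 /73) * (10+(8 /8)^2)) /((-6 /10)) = -36875 /2628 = -14.03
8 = 8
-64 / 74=-32 / 37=-0.86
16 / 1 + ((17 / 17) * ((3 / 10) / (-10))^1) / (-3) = 1601 / 100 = 16.01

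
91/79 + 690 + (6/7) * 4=384103/553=694.58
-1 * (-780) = 780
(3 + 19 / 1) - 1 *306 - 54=-338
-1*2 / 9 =-2 / 9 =-0.22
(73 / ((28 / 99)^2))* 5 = 3577365 / 784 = 4562.97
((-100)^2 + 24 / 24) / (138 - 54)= 10001 / 84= 119.06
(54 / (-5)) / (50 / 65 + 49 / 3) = -0.63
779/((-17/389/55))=-16666705/17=-980394.41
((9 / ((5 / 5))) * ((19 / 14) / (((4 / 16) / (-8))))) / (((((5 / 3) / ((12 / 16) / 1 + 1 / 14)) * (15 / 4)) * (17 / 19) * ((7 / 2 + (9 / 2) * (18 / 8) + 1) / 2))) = -2125568 / 270725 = -7.85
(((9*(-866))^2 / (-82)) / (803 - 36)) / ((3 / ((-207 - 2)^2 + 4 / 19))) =-8402679888858 / 597493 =-14063227.33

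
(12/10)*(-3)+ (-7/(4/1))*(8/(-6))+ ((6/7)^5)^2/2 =-4913533411/4237128735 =-1.16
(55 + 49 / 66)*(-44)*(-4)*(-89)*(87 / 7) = -75963992 / 7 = -10851998.86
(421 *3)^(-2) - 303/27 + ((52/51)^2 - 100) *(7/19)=-139214709664/2919690993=-47.68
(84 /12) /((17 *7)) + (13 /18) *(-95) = -20977 /306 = -68.55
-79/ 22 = -3.59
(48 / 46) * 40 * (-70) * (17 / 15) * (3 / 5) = -45696 / 23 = -1986.78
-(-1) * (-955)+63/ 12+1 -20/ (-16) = -1895/ 2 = -947.50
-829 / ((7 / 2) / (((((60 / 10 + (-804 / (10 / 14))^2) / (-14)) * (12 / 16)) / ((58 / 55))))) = 433260113319 / 28420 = 15244901.95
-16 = -16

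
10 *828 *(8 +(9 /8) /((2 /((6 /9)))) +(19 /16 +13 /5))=201411 /2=100705.50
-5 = -5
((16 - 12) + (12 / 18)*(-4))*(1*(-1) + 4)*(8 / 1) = 32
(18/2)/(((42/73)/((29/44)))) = 6351/616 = 10.31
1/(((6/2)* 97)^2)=1/84681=0.00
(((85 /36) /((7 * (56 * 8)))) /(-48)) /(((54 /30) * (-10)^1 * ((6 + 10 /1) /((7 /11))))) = 85 /2452488192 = 0.00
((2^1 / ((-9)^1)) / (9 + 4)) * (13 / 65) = -2 / 585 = -0.00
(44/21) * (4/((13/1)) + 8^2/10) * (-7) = -19184/195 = -98.38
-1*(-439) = 439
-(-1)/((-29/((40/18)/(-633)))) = 20/165213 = 0.00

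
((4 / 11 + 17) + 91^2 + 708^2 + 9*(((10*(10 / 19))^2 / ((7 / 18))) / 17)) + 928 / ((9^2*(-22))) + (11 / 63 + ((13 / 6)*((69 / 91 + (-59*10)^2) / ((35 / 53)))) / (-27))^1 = 417353549552857 / 893117610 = 467299.65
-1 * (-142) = 142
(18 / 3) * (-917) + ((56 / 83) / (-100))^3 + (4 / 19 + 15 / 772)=-720987339788389617 / 131046433062500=-5501.77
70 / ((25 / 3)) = 42 / 5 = 8.40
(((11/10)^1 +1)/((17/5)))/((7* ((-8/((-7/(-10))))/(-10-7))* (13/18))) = 189/1040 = 0.18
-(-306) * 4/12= 102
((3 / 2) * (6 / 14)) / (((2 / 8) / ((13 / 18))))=13 / 7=1.86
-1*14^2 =-196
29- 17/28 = 795/28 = 28.39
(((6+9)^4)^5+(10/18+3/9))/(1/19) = 56861890084362030029297027/9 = 6317987787151336669921892.00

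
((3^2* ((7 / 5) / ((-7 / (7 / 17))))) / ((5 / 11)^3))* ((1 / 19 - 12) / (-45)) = -2114959 / 1009375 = -2.10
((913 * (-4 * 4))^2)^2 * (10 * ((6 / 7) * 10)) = 27322113501206937600 / 7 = 3903159071600991085.71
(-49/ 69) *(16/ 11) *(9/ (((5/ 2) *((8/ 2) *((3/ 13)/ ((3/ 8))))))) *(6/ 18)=-0.50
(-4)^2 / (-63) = -16 / 63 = -0.25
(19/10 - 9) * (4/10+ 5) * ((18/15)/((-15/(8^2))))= 122688/625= 196.30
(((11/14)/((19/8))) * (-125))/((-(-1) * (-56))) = 1375/1862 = 0.74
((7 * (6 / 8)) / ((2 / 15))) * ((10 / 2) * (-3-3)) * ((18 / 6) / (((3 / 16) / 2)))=-37800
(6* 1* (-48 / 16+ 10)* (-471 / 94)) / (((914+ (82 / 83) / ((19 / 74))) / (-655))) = 150.18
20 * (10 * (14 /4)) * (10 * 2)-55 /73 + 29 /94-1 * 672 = 91453683 /6862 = 13327.56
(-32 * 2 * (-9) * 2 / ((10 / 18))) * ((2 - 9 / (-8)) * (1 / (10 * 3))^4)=1 / 125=0.01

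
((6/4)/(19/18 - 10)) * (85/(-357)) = 45/1127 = 0.04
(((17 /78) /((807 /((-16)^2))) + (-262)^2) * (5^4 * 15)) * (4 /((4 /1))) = 6751358712500 /10491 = 643538148.17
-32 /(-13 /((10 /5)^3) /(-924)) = -236544 /13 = -18195.69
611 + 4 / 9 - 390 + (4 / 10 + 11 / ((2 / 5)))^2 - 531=421969 / 900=468.85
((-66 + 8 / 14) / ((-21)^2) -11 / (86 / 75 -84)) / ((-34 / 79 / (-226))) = -2671288699 / 326104506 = -8.19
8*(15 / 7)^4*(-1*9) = -3645000 / 2401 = -1518.12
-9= -9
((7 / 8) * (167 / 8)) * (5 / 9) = 5845 / 576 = 10.15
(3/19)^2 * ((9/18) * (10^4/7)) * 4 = 180000/2527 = 71.23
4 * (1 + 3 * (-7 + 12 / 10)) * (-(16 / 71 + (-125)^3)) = -45484369752 / 355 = -128124985.22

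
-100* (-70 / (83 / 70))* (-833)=-408170000 / 83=-4917710.84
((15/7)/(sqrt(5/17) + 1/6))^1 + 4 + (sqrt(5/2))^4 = 13.27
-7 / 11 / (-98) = 1 / 154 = 0.01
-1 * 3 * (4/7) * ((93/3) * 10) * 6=-22320/7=-3188.57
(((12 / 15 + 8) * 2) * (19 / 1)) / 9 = 1672 / 45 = 37.16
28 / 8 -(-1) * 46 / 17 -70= -2169 / 34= -63.79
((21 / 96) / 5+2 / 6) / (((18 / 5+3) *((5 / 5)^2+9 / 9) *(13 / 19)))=3439 / 82368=0.04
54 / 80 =27 / 40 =0.68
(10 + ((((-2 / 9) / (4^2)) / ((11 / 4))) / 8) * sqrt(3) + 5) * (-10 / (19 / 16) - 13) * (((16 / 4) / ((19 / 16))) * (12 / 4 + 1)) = -1562880 / 361 + 592 * sqrt(3) / 3249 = -4328.99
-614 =-614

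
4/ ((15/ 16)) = 64/ 15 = 4.27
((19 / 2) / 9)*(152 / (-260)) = -361 / 585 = -0.62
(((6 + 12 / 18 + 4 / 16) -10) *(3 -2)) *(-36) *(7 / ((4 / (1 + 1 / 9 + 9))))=23569 / 12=1964.08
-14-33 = -47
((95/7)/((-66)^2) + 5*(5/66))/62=11645/1890504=0.01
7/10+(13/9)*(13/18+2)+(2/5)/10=9461/2025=4.67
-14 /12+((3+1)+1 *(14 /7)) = 29 /6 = 4.83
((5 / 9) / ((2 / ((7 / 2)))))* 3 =35 / 12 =2.92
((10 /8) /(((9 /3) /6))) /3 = 0.83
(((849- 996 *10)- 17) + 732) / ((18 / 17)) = -7929.56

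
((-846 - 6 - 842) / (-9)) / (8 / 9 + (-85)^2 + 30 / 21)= 0.03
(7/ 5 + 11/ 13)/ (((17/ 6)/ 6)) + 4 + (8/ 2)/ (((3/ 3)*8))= 20457/ 2210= 9.26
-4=-4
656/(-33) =-656/33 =-19.88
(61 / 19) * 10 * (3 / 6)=305 / 19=16.05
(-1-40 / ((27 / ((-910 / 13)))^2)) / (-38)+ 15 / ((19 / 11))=437299 / 27702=15.79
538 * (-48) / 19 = -25824 / 19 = -1359.16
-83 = -83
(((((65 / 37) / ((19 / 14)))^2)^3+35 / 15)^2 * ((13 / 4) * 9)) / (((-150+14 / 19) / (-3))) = 29.12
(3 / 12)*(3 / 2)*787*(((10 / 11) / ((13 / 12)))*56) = 13868.81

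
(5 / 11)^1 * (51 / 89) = 255 / 979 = 0.26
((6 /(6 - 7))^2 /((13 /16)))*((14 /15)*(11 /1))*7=206976 /65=3184.25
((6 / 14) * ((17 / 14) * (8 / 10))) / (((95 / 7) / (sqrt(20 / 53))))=204 * sqrt(265) / 176225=0.02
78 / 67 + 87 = 5907 / 67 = 88.16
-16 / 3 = -5.33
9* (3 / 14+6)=783 / 14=55.93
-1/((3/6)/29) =-58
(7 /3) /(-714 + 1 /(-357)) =-0.00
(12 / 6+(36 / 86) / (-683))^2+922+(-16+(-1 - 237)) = 579623529948 / 862538161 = 672.00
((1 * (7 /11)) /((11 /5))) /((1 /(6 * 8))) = 1680 /121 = 13.88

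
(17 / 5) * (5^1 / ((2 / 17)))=289 / 2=144.50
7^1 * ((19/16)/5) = 1.66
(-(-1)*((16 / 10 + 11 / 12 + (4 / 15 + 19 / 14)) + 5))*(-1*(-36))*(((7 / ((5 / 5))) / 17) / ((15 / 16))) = 61424 / 425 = 144.53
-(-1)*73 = 73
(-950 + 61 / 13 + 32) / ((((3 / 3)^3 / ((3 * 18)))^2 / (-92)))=3185193456 / 13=245014881.23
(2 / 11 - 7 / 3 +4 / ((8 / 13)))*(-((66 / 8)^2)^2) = -10313919 / 512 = -20144.37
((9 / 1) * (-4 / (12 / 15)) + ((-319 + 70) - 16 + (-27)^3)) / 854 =-19993 / 854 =-23.41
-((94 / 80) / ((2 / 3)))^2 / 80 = -0.04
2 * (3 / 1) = 6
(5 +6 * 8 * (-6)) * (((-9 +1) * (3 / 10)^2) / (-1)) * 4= -20376 / 25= -815.04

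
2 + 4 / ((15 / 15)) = 6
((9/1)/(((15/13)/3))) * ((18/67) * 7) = 14742/335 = 44.01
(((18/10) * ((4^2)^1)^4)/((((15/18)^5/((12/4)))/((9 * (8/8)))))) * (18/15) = 743008370688/78125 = 9510507.14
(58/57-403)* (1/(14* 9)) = -22913/7182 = -3.19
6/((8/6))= 9/2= 4.50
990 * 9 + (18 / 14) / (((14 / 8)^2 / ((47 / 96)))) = 6112401 / 686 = 8910.21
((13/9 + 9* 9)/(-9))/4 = -2.29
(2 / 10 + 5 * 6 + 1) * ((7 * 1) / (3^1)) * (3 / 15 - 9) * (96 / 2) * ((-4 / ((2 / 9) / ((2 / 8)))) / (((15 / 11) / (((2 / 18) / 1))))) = 1409408 / 125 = 11275.26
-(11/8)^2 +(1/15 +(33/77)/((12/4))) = -11297/6720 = -1.68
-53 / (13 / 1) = -53 / 13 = -4.08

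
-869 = -869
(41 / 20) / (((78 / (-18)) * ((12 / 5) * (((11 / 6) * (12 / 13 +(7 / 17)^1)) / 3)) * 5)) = -6273 / 129800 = -0.05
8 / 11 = 0.73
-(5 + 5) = -10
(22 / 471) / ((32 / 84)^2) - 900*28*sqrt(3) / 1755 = 1617 / 5024 - 560*sqrt(3) / 39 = -24.55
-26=-26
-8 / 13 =-0.62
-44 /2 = -22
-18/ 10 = -9/ 5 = -1.80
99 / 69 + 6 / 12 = 89 / 46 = 1.93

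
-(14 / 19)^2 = -0.54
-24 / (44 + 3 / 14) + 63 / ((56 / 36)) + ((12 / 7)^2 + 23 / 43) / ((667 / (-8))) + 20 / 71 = 4965526903677 / 123529124362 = 40.20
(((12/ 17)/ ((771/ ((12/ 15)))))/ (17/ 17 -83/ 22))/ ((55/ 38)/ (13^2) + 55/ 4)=-411008/ 21407335425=-0.00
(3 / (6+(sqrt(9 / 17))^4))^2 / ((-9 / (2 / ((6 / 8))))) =-668168 / 9882675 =-0.07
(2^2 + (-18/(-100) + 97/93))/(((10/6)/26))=315731/3875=81.48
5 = 5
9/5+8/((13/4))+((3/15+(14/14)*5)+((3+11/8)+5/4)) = 1569/104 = 15.09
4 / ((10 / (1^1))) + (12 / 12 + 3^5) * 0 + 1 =7 / 5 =1.40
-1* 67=-67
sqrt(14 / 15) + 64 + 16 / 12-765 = -2099 / 3 + sqrt(210) / 15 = -698.70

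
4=4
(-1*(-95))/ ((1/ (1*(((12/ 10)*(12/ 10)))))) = 684/ 5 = 136.80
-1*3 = -3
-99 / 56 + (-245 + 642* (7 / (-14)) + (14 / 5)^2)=-783899 / 1400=-559.93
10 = 10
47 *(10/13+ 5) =271.15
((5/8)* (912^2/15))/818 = 17328/409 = 42.37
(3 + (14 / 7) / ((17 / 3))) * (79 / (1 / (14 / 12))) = 10507 / 34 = 309.03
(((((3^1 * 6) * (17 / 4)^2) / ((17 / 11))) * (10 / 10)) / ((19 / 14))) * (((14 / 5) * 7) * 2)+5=577744 / 95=6081.52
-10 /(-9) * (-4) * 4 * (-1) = 160 /9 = 17.78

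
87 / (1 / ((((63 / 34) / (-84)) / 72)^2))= 29 / 3551232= 0.00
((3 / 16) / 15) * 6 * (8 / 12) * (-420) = -21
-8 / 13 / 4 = -2 / 13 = -0.15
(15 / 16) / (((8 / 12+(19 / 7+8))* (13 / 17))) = 5355 / 49712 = 0.11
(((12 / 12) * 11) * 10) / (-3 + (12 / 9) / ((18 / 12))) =-990 / 19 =-52.11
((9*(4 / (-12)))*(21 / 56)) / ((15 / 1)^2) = -0.00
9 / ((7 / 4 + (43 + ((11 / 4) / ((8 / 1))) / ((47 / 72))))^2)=19881 / 4528384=0.00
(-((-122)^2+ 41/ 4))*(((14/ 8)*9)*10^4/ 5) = -469168875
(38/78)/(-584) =-19/22776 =-0.00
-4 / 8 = -1 / 2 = -0.50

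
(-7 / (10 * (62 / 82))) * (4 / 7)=-82 / 155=-0.53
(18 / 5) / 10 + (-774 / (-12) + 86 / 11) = 39973 / 550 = 72.68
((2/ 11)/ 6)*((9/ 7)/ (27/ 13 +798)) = 13/ 266959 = 0.00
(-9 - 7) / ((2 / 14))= -112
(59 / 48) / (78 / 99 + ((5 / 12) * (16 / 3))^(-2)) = 16225 / 13073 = 1.24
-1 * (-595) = 595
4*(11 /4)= 11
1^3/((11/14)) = 14/11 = 1.27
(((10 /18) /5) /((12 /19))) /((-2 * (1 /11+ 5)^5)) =-3059969 /118958063616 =-0.00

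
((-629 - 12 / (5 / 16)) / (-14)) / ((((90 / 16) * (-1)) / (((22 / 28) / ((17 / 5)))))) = -73414 / 37485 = -1.96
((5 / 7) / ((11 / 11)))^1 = 5 / 7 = 0.71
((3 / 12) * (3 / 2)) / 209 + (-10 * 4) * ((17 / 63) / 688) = -62933 / 4529448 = -0.01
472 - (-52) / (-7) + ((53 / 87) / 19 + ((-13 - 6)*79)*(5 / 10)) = -6616217 / 23142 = -285.90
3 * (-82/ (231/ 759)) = -5658/ 7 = -808.29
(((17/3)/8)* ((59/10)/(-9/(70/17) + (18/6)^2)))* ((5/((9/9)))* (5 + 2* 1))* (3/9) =245735/34344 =7.16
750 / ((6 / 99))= 12375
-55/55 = -1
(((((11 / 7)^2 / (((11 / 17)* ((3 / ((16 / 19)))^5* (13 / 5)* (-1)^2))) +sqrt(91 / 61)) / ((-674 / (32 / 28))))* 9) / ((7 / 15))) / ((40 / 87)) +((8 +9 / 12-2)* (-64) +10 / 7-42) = -36925152769844228 / 78136629345957-2349* sqrt(5551) / 2014586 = -472.66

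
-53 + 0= -53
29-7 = 22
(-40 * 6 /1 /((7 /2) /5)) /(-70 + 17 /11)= 8800 /1757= 5.01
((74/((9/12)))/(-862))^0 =1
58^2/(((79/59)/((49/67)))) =9725324/5293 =1837.39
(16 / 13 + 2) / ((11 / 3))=126 / 143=0.88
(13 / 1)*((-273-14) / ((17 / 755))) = -2816905 / 17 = -165700.29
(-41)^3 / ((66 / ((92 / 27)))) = -3170366 / 891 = -3558.21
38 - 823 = -785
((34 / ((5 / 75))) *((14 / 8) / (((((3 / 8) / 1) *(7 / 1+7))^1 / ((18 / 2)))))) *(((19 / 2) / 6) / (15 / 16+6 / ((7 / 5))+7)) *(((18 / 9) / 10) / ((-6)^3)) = -2261 / 12321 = -0.18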